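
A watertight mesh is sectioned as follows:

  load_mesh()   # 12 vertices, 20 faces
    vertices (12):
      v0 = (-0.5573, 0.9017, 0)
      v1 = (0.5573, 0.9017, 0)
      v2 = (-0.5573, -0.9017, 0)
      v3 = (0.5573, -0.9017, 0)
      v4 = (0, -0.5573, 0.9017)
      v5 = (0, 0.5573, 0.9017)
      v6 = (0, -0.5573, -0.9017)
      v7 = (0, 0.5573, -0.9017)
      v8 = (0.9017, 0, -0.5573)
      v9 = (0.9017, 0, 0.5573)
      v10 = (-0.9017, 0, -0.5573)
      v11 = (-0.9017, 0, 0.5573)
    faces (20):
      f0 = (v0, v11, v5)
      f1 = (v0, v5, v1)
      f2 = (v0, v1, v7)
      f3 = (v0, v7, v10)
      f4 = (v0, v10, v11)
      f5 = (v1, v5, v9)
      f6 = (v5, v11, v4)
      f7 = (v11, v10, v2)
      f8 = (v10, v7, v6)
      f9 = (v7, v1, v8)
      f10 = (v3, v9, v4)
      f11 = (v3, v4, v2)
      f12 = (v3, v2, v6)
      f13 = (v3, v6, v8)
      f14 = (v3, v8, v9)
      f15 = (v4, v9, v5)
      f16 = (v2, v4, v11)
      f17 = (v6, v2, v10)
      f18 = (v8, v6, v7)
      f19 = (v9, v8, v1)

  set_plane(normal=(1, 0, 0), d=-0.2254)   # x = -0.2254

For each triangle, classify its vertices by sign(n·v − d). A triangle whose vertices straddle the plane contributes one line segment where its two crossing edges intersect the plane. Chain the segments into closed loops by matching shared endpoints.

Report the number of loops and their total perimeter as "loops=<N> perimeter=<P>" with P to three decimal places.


loops=1 perimeter=5.547

Straddling triangles (10 of 20):
  (v0,v11,v5) [--+] → (-0.2254, 0.41799, 0.81561)–(-0.2254, 0.696593, 0.537007)  len=0.3940
  (v0,v5,v1) [-++] → (-0.2254, 0.696593, 0.537007)–(-0.2254, 0.9017, 0)  len=0.5748
  (v0,v1,v7) [-++] → (-0.2254, 0.9017, 0)–(-0.2254, 0.696593, -0.537007)  len=0.5748
  (v0,v7,v10) [-+-] → (-0.2254, 0.696593, -0.537007)–(-0.2254, 0.41799, -0.81561)  len=0.3940
  (v5,v11,v4) [+-+] → (-0.2254, 0.41799, 0.81561)–(-0.2254, -0.41799, 0.81561)  len=0.8360
  (v10,v7,v6) [-++] → (-0.2254, 0.41799, -0.81561)–(-0.2254, -0.41799, -0.81561)  len=0.8360
  (v3,v4,v2) [++-] → (-0.2254, -0.696593, 0.537007)–(-0.2254, -0.9017, 0)  len=0.5748
  (v3,v2,v6) [+-+] → (-0.2254, -0.9017, 0)–(-0.2254, -0.696593, -0.537007)  len=0.5748
  (v2,v4,v11) [-+-] → (-0.2254, -0.696593, 0.537007)–(-0.2254, -0.41799, 0.81561)  len=0.3940
  (v6,v2,v10) [+--] → (-0.2254, -0.696593, -0.537007)–(-0.2254, -0.41799, -0.81561)  len=0.3940

Chained into 1 loop(s):
  loop 1: 10 segments, perimeter = 5.5474
Total perimeter = 5.547


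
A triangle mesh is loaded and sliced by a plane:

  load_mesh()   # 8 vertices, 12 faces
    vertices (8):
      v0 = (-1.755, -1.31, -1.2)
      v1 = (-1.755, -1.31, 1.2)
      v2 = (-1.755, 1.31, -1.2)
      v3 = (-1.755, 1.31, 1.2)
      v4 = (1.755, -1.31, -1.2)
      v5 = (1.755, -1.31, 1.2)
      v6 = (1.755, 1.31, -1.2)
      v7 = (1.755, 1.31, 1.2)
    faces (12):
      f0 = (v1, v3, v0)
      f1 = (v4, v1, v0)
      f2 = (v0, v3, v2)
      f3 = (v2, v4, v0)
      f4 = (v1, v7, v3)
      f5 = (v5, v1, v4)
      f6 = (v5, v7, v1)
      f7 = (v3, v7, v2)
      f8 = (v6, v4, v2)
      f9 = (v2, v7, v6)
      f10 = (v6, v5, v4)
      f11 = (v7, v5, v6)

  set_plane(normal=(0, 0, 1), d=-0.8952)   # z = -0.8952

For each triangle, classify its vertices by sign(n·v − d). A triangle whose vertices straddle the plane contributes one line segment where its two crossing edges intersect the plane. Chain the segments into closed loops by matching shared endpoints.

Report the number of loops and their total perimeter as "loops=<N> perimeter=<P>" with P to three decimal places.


Straddling triangles (8 of 12):
  (v1,v3,v0) [++-] → (-1.755, -0.97726, -0.8952)–(-1.755, -1.31, -0.8952)  len=0.3327
  (v4,v1,v0) [-+-] → (1.30923, -1.31, -0.8952)–(-1.755, -1.31, -0.8952)  len=3.0642
  (v0,v3,v2) [-+-] → (-1.755, -0.97726, -0.8952)–(-1.755, 1.31, -0.8952)  len=2.2873
  (v5,v1,v4) [++-] → (1.30923, -1.31, -0.8952)–(1.755, -1.31, -0.8952)  len=0.4458
  (v3,v7,v2) [++-] → (-1.30923, 1.31, -0.8952)–(-1.755, 1.31, -0.8952)  len=0.4458
  (v2,v7,v6) [-+-] → (-1.30923, 1.31, -0.8952)–(1.755, 1.31, -0.8952)  len=3.0642
  (v6,v5,v4) [-+-] → (1.755, 0.97726, -0.8952)–(1.755, -1.31, -0.8952)  len=2.2873
  (v7,v5,v6) [++-] → (1.755, 0.97726, -0.8952)–(1.755, 1.31, -0.8952)  len=0.3327

Chained into 1 loop(s):
  loop 1: 8 segments, perimeter = 12.2600
Total perimeter = 12.260

loops=1 perimeter=12.260


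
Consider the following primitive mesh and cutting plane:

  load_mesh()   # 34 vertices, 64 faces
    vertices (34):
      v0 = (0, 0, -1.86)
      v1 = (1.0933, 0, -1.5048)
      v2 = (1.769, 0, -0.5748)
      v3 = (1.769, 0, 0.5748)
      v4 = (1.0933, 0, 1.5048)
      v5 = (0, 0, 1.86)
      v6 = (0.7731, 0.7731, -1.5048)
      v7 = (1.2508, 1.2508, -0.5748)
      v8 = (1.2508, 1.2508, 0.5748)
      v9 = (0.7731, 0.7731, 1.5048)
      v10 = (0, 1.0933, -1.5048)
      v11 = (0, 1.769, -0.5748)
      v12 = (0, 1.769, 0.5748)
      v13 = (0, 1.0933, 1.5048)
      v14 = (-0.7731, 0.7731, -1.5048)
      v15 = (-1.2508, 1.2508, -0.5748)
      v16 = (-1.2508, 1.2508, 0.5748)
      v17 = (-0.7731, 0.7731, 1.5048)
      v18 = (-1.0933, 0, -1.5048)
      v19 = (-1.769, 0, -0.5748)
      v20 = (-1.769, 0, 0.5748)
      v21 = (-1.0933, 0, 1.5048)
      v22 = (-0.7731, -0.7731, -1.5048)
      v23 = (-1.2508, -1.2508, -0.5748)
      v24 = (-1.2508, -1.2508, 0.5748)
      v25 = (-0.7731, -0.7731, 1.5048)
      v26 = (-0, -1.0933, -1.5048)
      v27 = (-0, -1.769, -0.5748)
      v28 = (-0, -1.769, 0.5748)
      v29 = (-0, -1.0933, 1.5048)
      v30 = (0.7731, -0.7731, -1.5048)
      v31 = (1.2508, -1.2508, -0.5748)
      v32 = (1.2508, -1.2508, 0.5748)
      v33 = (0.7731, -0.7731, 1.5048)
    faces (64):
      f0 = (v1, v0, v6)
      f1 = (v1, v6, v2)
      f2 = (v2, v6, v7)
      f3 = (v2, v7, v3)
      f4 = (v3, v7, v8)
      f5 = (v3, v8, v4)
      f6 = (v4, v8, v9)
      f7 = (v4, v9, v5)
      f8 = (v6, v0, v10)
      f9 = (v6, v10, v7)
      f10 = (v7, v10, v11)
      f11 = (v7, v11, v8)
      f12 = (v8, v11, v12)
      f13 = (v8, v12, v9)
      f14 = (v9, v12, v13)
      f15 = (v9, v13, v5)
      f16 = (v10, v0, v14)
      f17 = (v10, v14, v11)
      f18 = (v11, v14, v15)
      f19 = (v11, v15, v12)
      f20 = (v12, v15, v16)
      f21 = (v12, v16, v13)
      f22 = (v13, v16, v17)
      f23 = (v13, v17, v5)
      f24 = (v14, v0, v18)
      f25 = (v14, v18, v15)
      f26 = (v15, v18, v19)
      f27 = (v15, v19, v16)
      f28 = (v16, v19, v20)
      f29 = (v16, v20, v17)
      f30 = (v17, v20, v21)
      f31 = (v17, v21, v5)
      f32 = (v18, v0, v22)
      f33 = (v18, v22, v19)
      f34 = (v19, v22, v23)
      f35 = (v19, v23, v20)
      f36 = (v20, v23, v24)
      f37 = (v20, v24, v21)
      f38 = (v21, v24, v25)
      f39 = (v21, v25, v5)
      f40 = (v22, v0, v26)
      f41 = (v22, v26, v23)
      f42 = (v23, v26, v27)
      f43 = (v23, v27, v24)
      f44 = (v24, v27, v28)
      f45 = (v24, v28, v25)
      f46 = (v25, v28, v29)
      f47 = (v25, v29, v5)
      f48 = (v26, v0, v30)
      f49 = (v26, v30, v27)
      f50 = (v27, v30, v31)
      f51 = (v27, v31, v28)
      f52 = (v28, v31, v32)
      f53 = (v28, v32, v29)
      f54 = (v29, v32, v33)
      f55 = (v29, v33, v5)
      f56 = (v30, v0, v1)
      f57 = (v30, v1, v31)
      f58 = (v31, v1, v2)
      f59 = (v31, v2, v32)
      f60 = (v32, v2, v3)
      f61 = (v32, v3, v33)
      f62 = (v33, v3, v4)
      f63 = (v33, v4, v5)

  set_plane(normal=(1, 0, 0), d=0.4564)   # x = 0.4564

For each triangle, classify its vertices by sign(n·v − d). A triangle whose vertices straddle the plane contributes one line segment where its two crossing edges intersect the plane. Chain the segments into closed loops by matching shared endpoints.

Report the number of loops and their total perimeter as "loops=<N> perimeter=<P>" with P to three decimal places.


Straddling triangles (20 of 64):
  (v1,v0,v6) [+-+] → (0.4564, 0, -1.71172)–(0.4564, 0.4564, -1.65031)  len=0.4605
  (v4,v9,v5) [++-] → (0.4564, 0.4564, 1.65031)–(0.4564, 0, 1.71172)  len=0.4605
  (v6,v0,v10) [+--] → (0.4564, 0.4564, -1.65031)–(0.4564, 0.90427, -1.5048)  len=0.4709
  (v6,v10,v7) [+-+] → (0.4564, 0.90427, -1.5048)–(0.4564, 1.15077, -1.16546)  len=0.4194
  (v7,v10,v11) [+--] → (0.4564, 1.15077, -1.16546)–(0.4564, 1.57992, -0.5748)  len=0.7301
  (v7,v11,v8) [+-+] → (0.4564, 1.57992, -0.5748)–(0.4564, 1.57992, -0.155327)  len=0.4195
  (v8,v11,v12) [+--] → (0.4564, 1.57992, -0.155327)–(0.4564, 1.57992, 0.5748)  len=0.7301
  (v8,v12,v9) [+-+] → (0.4564, 1.57992, 0.5748)–(0.4564, 1.18107, 1.12383)  len=0.6786
  (v9,v12,v13) [+--] → (0.4564, 1.18107, 1.12383)–(0.4564, 0.90427, 1.5048)  len=0.4709
  (v9,v13,v5) [+--] → (0.4564, 0.90427, 1.5048)–(0.4564, 0.4564, 1.65031)  len=0.4709
  (v26,v0,v30) [--+] → (0.4564, -0.4564, -1.65031)–(0.4564, -0.90427, -1.5048)  len=0.4709
  (v26,v30,v27) [-+-] → (0.4564, -0.90427, -1.5048)–(0.4564, -1.18107, -1.12383)  len=0.4709
  (v27,v30,v31) [-++] → (0.4564, -1.18107, -1.12383)–(0.4564, -1.57992, -0.5748)  len=0.6786
  (v27,v31,v28) [-+-] → (0.4564, -1.57992, -0.5748)–(0.4564, -1.57992, 0.155327)  len=0.7301
  (v28,v31,v32) [-++] → (0.4564, -1.57992, 0.155327)–(0.4564, -1.57992, 0.5748)  len=0.4195
  (v28,v32,v29) [-+-] → (0.4564, -1.57992, 0.5748)–(0.4564, -1.15077, 1.16546)  len=0.7301
  (v29,v32,v33) [-++] → (0.4564, -1.15077, 1.16546)–(0.4564, -0.90427, 1.5048)  len=0.4194
  (v29,v33,v5) [-+-] → (0.4564, -0.90427, 1.5048)–(0.4564, -0.4564, 1.65031)  len=0.4709
  (v30,v0,v1) [+-+] → (0.4564, -0.4564, -1.65031)–(0.4564, 0, -1.71172)  len=0.4605
  (v33,v4,v5) [++-] → (0.4564, 0, 1.71172)–(0.4564, -0.4564, 1.65031)  len=0.4605

Chained into 1 loop(s):
  loop 1: 20 segments, perimeter = 10.6230
Total perimeter = 10.623

loops=1 perimeter=10.623


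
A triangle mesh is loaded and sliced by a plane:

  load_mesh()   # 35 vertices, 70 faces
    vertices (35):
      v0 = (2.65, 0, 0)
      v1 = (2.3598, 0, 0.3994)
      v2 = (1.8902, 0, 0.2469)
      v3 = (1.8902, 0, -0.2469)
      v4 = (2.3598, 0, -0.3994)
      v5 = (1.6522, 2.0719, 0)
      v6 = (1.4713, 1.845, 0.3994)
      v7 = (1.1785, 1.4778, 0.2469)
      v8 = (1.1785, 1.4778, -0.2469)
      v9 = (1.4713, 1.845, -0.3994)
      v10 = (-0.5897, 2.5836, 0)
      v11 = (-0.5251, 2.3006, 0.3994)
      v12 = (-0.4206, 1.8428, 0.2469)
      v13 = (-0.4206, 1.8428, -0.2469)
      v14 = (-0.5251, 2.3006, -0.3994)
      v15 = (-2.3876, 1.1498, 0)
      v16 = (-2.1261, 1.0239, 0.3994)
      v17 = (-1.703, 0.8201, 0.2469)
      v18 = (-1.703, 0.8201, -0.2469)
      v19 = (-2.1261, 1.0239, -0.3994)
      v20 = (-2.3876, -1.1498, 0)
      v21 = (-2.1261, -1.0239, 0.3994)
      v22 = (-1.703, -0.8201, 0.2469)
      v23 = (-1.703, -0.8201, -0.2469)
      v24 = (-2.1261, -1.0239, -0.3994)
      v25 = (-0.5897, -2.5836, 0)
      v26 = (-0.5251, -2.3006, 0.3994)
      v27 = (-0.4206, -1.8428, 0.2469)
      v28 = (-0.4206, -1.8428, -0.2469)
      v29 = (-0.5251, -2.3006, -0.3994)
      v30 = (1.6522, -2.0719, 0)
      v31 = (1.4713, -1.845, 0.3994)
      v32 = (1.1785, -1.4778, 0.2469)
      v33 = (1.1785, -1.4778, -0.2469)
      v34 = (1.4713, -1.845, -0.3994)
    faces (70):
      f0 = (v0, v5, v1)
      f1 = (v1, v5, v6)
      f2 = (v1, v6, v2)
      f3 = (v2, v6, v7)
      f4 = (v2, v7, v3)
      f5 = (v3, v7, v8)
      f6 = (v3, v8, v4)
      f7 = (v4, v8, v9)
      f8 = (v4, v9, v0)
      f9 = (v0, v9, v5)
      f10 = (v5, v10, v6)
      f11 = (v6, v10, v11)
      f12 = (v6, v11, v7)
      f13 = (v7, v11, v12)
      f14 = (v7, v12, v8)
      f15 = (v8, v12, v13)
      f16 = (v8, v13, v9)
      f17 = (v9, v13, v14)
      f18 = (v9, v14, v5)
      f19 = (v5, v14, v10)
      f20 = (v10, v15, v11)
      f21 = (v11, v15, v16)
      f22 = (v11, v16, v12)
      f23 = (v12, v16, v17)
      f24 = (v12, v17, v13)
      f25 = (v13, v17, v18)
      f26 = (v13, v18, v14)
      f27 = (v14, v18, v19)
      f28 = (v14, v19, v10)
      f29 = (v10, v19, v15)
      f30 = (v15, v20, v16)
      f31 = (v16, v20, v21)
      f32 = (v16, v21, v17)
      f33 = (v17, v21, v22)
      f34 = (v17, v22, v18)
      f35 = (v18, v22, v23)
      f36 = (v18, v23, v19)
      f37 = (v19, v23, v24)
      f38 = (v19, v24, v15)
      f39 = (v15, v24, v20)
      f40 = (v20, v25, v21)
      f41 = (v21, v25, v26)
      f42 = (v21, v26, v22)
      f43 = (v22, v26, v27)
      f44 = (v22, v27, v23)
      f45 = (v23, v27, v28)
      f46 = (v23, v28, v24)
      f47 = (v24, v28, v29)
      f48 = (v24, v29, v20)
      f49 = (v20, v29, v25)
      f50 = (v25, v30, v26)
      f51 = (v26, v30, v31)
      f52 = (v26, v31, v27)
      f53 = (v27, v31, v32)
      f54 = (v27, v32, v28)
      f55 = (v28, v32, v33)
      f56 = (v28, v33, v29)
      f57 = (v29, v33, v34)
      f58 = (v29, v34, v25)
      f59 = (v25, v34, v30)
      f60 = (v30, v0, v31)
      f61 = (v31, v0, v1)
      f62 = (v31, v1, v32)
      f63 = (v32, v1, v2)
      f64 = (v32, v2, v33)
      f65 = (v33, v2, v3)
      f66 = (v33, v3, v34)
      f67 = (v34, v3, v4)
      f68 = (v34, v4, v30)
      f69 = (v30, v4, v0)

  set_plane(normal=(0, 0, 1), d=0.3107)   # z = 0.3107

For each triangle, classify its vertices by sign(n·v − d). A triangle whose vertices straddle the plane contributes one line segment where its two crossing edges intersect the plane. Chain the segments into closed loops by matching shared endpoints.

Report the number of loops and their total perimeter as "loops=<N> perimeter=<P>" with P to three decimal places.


loops=2 perimeter=27.401

Straddling triangles (28 of 70):
  (v0,v5,v1) [--+] → (2.20265, 0.460134, 0.3107)–(2.42425, 0, 0.3107)  len=0.5107
  (v1,v5,v6) [+-+] → (2.20265, 0.460134, 0.3107)–(1.51147, 1.89539, 0.3107)  len=1.5930
  (v1,v6,v2) [++-] → (1.71495, 0.771875, 0.3107)–(2.08666, 0, 0.3107)  len=0.8567
  (v2,v6,v7) [-+-] → (1.71495, 0.771875, 0.3107)–(1.301, 1.63142, 0.3107)  len=0.9540
  (v5,v10,v6) [--+] → (1.01359, 2.00903, 0.3107)–(1.51147, 1.89539, 0.3107)  len=0.5107
  (v6,v10,v11) [+-+] → (1.01359, 2.00903, 0.3107)–(-0.539447, 2.36345, 0.3107)  len=1.5930
  (v6,v11,v7) [++-] → (0.465781, 1.82203, 0.3107)–(1.301, 1.63142, 0.3107)  len=0.8567
  (v7,v11,v12) [-+-] → (0.465781, 1.82203, 0.3107)–(-0.464319, 2.03433, 0.3107)  len=0.9540
  (v10,v15,v11) [--+] → (-0.93873, 2.04503, 0.3107)–(-0.539447, 2.36345, 0.3107)  len=0.5107
  (v11,v15,v16) [+-+] → (-0.93873, 2.04503, 0.3107)–(-2.18417, 1.05186, 0.3107)  len=1.5930
  (v11,v16,v12) [++-] → (-1.13411, 1.5002, 0.3107)–(-0.464319, 2.03433, 0.3107)  len=0.8567
  (v12,v16,v17) [-+-] → (-1.13411, 1.5002, 0.3107)–(-1.88001, 0.905362, 0.3107)  len=0.9540
  (v15,v20,v16) [--+] → (-2.18417, 0.541158, 0.3107)–(-2.18417, 1.05186, 0.3107)  len=0.5107
  (v16,v20,v21) [+-+] → (-2.18417, 0.541158, 0.3107)–(-2.18417, -1.05186, 0.3107)  len=1.5930
  (v16,v21,v17) [++-] → (-1.88001, 0.048643, 0.3107)–(-1.88001, 0.905362, 0.3107)  len=0.8567
  (v17,v21,v22) [-+-] → (-1.88001, 0.048643, 0.3107)–(-1.88001, -0.905362, 0.3107)  len=0.9540
  (v20,v25,v21) [--+] → (-1.78489, -1.37028, 0.3107)–(-2.18417, -1.05186, 0.3107)  len=0.5107
  (v21,v25,v26) [+-+] → (-1.78489, -1.37028, 0.3107)–(-0.539447, -2.36345, 0.3107)  len=1.5930
  (v21,v26,v22) [++-] → (-1.21021, -1.43948, 0.3107)–(-1.88001, -0.905362, 0.3107)  len=0.8567
  (v22,v26,v27) [-+-] → (-1.21021, -1.43948, 0.3107)–(-0.464319, -2.03433, 0.3107)  len=0.9540
  (v25,v30,v26) [--+] → (-0.0415584, -2.24981, 0.3107)–(-0.539447, -2.36345, 0.3107)  len=0.5107
  (v26,v30,v31) [+-+] → (-0.0415584, -2.24981, 0.3107)–(1.51147, -1.89539, 0.3107)  len=1.5930
  (v26,v31,v27) [++-] → (0.370897, -1.84372, 0.3107)–(-0.464319, -2.03433, 0.3107)  len=0.8567
  (v27,v31,v32) [-+-] → (0.370897, -1.84372, 0.3107)–(1.301, -1.63142, 0.3107)  len=0.9540
  (v30,v0,v31) [--+] → (1.73307, -1.43526, 0.3107)–(1.51147, -1.89539, 0.3107)  len=0.5107
  (v31,v0,v1) [+-+] → (1.73307, -1.43526, 0.3107)–(2.42425, 0, 0.3107)  len=1.5930
  (v31,v1,v32) [++-] → (1.67271, -0.859547, 0.3107)–(1.301, -1.63142, 0.3107)  len=0.8567
  (v32,v1,v2) [-+-] → (1.67271, -0.859547, 0.3107)–(2.08666, 0, 0.3107)  len=0.9540

Chained into 2 loop(s):
  loop 1: 14 segments, perimeter = 14.7258
  loop 2: 14 segments, perimeter = 12.6751
Total perimeter = 27.401


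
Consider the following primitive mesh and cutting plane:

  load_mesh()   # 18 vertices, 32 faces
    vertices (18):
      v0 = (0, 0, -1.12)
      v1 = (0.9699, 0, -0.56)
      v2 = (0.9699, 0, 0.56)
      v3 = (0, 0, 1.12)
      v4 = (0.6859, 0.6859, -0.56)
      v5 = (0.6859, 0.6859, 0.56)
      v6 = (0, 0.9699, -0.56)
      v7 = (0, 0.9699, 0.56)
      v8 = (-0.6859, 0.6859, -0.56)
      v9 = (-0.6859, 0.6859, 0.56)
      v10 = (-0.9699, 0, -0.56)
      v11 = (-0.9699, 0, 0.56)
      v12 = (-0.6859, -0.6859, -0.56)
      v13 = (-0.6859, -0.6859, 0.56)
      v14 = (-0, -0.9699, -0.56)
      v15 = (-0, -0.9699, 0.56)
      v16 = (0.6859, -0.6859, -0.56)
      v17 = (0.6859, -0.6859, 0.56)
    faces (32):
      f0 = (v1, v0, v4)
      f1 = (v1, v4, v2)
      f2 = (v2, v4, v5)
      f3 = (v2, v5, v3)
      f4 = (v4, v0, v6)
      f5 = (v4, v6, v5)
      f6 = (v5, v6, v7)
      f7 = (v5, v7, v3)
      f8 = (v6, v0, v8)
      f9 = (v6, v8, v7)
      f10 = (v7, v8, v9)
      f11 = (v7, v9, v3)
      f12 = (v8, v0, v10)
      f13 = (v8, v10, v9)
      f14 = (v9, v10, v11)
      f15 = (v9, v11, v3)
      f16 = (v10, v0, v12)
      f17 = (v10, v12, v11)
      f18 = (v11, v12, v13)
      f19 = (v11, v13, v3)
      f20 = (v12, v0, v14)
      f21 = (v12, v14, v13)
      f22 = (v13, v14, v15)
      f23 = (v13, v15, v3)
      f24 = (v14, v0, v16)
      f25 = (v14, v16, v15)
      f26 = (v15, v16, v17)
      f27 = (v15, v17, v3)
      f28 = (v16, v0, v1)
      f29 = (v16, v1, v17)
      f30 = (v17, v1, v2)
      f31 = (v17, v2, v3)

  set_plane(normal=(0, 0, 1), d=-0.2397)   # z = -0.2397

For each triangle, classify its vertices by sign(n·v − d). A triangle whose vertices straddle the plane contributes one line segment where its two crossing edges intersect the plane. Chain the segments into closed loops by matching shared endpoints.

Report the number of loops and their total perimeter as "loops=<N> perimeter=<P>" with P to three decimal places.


loops=1 perimeter=5.939

Straddling triangles (16 of 32):
  (v1,v4,v2) [--+] → (0.767119, 0.489745, -0.2397)–(0.9699, 0, -0.2397)  len=0.5301
  (v2,v4,v5) [+-+] → (0.767119, 0.489745, -0.2397)–(0.6859, 0.6859, -0.2397)  len=0.2123
  (v4,v6,v5) [--+] → (0.196155, 0.888681, -0.2397)–(0.6859, 0.6859, -0.2397)  len=0.5301
  (v5,v6,v7) [+-+] → (0.196155, 0.888681, -0.2397)–(0, 0.9699, -0.2397)  len=0.2123
  (v6,v8,v7) [--+] → (-0.489745, 0.767119, -0.2397)–(0, 0.9699, -0.2397)  len=0.5301
  (v7,v8,v9) [+-+] → (-0.489745, 0.767119, -0.2397)–(-0.6859, 0.6859, -0.2397)  len=0.2123
  (v8,v10,v9) [--+] → (-0.888681, 0.196155, -0.2397)–(-0.6859, 0.6859, -0.2397)  len=0.5301
  (v9,v10,v11) [+-+] → (-0.888681, 0.196155, -0.2397)–(-0.9699, 0, -0.2397)  len=0.2123
  (v10,v12,v11) [--+] → (-0.767119, -0.489745, -0.2397)–(-0.9699, 0, -0.2397)  len=0.5301
  (v11,v12,v13) [+-+] → (-0.767119, -0.489745, -0.2397)–(-0.6859, -0.6859, -0.2397)  len=0.2123
  (v12,v14,v13) [--+] → (-0.196155, -0.888681, -0.2397)–(-0.6859, -0.6859, -0.2397)  len=0.5301
  (v13,v14,v15) [+-+] → (-0.196155, -0.888681, -0.2397)–(0, -0.9699, -0.2397)  len=0.2123
  (v14,v16,v15) [--+] → (0.489745, -0.767119, -0.2397)–(0, -0.9699, -0.2397)  len=0.5301
  (v15,v16,v17) [+-+] → (0.489745, -0.767119, -0.2397)–(0.6859, -0.6859, -0.2397)  len=0.2123
  (v16,v1,v17) [--+] → (0.888681, -0.196155, -0.2397)–(0.6859, -0.6859, -0.2397)  len=0.5301
  (v17,v1,v2) [+-+] → (0.888681, -0.196155, -0.2397)–(0.9699, 0, -0.2397)  len=0.2123

Chained into 1 loop(s):
  loop 1: 16 segments, perimeter = 5.9390
Total perimeter = 5.939


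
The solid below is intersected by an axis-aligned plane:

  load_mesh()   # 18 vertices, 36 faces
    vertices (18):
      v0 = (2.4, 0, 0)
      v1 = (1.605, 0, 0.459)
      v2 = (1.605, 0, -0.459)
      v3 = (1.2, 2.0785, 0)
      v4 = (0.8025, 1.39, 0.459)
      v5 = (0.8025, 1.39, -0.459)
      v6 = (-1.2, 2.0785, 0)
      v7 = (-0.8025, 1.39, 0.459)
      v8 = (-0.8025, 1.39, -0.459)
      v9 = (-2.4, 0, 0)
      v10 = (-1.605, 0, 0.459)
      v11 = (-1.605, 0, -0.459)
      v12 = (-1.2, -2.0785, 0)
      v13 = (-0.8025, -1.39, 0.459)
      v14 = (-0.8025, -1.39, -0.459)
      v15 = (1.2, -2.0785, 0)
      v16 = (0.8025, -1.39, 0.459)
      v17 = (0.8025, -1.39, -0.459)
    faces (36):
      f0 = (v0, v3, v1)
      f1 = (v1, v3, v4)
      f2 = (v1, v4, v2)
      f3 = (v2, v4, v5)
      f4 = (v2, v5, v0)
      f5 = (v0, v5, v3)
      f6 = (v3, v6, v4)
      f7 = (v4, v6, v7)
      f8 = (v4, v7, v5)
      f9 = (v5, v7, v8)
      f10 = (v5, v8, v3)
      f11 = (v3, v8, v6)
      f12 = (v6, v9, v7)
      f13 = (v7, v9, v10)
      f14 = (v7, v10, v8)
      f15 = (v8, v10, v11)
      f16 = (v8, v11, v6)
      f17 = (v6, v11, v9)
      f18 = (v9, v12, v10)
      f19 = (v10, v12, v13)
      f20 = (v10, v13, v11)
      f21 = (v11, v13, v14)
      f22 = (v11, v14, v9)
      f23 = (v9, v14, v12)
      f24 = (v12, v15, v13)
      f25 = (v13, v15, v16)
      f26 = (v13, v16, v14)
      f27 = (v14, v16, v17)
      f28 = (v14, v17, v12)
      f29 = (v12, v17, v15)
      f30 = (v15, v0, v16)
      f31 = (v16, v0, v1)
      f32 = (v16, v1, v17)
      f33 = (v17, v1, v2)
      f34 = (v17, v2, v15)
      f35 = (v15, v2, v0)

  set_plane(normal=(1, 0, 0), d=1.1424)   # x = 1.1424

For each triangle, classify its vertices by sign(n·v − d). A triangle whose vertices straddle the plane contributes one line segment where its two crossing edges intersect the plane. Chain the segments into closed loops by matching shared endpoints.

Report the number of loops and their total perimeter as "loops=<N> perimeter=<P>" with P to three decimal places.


loops=2 perimeter=7.280

Straddling triangles (16 of 36):
  (v1,v3,v4) [++-] → (1.1424, 1.97873, 0.0665117)–(1.1424, 0.801264, 0.459)  len=1.2412
  (v1,v4,v2) [+-+] → (1.1424, 0.801264, 0.459)–(1.1424, 0.801264, 0.0701798)  len=0.3888
  (v2,v4,v5) [+--] → (1.1424, 0.801264, 0.0701798)–(1.1424, 0.801264, -0.459)  len=0.5292
  (v2,v5,v0) [+-+] → (1.1424, 0.801264, -0.459)–(1.1424, 1.09425, -0.361339)  len=0.3088
  (v0,v5,v3) [+-+] → (1.1424, 1.09425, -0.361339)–(1.1424, 1.97873, -0.0665117)  len=0.9323
  (v3,v6,v4) [+--] → (1.1424, 2.0785, 0)–(1.1424, 1.97873, 0.0665117)  len=0.1199
  (v5,v8,v3) [--+] → (1.1424, 2.0587, -0.0132027)–(1.1424, 1.97873, -0.0665117)  len=0.0961
  (v3,v8,v6) [+--] → (1.1424, 2.0587, -0.0132027)–(1.1424, 2.0785, 0)  len=0.0238
  (v12,v15,v13) [-+-] → (1.1424, -2.0785, 0)–(1.1424, -2.0587, 0.0132027)  len=0.0238
  (v13,v15,v16) [-+-] → (1.1424, -2.0587, 0.0132027)–(1.1424, -1.97873, 0.0665117)  len=0.0961
  (v12,v17,v15) [--+] → (1.1424, -1.97873, -0.0665117)–(1.1424, -2.0785, 0)  len=0.1199
  (v15,v0,v16) [++-] → (1.1424, -1.09425, 0.361339)–(1.1424, -1.97873, 0.0665117)  len=0.9323
  (v16,v0,v1) [-++] → (1.1424, -1.09425, 0.361339)–(1.1424, -0.801264, 0.459)  len=0.3088
  (v16,v1,v17) [-+-] → (1.1424, -0.801264, 0.459)–(1.1424, -0.801264, -0.0701798)  len=0.5292
  (v17,v1,v2) [-++] → (1.1424, -0.801264, -0.0701798)–(1.1424, -0.801264, -0.459)  len=0.3888
  (v17,v2,v15) [-++] → (1.1424, -0.801264, -0.459)–(1.1424, -1.97873, -0.0665117)  len=1.2412

Chained into 2 loop(s):
  loop 1: 8 segments, perimeter = 3.6401
  loop 2: 8 segments, perimeter = 3.6401
Total perimeter = 7.280


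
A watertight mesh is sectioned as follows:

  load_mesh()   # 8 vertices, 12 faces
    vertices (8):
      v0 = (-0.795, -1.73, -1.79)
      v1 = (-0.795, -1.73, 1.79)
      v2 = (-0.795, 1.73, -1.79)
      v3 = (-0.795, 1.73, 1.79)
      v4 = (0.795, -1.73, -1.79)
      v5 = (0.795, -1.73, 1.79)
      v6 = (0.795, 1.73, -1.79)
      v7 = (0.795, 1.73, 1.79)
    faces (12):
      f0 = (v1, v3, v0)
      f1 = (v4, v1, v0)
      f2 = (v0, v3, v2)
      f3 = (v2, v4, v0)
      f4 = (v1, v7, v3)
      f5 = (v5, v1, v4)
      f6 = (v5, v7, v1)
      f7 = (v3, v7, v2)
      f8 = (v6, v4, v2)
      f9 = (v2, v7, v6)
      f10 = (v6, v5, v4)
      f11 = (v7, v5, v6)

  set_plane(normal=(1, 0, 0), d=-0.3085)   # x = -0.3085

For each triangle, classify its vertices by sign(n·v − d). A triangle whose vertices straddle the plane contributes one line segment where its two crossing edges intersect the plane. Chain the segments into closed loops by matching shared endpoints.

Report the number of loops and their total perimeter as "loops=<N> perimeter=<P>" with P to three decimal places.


Straddling triangles (8 of 12):
  (v4,v1,v0) [+--] → (-0.3085, -1.73, 0.69461)–(-0.3085, -1.73, -1.79)  len=2.4846
  (v2,v4,v0) [-+-] → (-0.3085, 0.671327, -1.79)–(-0.3085, -1.73, -1.79)  len=2.4013
  (v1,v7,v3) [-+-] → (-0.3085, -0.671327, 1.79)–(-0.3085, 1.73, 1.79)  len=2.4013
  (v5,v1,v4) [+-+] → (-0.3085, -1.73, 1.79)–(-0.3085, -1.73, 0.69461)  len=1.0954
  (v5,v7,v1) [++-] → (-0.3085, -0.671327, 1.79)–(-0.3085, -1.73, 1.79)  len=1.0587
  (v3,v7,v2) [-+-] → (-0.3085, 1.73, 1.79)–(-0.3085, 1.73, -0.69461)  len=2.4846
  (v6,v4,v2) [++-] → (-0.3085, 0.671327, -1.79)–(-0.3085, 1.73, -1.79)  len=1.0587
  (v2,v7,v6) [-++] → (-0.3085, 1.73, -0.69461)–(-0.3085, 1.73, -1.79)  len=1.0954

Chained into 1 loop(s):
  loop 1: 8 segments, perimeter = 14.0800
Total perimeter = 14.080

loops=1 perimeter=14.080


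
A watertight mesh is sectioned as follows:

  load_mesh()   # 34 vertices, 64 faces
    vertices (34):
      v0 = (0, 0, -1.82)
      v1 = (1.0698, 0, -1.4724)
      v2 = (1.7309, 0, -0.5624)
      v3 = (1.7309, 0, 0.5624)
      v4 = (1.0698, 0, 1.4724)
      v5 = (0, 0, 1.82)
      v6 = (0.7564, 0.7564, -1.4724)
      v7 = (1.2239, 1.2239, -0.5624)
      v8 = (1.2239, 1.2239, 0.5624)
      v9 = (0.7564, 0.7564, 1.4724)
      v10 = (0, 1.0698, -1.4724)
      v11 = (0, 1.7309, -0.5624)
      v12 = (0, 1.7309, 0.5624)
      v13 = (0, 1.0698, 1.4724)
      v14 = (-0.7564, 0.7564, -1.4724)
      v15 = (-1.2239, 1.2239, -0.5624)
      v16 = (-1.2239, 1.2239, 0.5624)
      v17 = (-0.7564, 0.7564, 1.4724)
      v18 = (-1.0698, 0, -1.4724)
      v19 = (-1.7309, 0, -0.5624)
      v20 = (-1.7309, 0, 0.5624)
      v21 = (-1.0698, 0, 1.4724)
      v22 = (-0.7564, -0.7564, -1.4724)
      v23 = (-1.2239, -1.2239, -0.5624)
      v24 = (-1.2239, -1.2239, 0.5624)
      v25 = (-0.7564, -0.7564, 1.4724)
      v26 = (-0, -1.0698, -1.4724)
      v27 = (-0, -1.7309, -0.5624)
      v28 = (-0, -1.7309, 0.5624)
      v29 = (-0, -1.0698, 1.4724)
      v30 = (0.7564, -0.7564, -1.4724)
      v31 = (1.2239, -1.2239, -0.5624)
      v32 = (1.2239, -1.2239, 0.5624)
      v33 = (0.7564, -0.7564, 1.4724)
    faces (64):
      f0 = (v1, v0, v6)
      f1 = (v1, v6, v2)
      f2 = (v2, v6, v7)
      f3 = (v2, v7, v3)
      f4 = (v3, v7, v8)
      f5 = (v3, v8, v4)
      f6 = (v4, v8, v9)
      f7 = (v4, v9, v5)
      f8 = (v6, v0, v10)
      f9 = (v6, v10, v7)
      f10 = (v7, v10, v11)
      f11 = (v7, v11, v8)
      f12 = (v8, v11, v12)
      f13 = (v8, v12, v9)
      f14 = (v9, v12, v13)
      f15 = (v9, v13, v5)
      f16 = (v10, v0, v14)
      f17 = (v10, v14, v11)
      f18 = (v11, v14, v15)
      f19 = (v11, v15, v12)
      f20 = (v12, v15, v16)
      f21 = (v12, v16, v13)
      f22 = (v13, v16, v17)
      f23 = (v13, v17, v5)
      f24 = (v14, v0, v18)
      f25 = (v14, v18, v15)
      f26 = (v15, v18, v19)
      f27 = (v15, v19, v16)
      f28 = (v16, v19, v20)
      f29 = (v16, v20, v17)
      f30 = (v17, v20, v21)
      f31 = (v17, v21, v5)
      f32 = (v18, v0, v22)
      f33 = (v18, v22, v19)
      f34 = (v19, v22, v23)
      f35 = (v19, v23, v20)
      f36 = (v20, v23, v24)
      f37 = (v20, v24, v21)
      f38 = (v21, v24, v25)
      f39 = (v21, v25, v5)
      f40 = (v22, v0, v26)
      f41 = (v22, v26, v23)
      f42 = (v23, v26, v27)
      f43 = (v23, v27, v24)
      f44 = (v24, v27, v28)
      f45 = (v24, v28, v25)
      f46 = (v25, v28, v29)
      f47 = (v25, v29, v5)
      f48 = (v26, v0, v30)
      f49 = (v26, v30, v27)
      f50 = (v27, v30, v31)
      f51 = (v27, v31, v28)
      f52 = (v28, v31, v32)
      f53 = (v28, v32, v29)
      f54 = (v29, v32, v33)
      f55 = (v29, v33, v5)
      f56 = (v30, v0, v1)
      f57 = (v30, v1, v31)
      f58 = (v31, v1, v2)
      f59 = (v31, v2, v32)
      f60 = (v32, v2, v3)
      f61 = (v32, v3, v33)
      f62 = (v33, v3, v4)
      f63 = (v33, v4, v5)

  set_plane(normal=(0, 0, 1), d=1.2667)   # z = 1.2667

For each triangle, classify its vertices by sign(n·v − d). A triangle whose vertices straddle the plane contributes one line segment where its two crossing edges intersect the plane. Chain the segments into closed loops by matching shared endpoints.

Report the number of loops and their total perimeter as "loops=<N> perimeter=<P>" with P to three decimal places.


Straddling triangles (16 of 64):
  (v3,v8,v4) [--+] → (1.10463, 0.276655, 1.2667)–(1.21924, 0, 1.2667)  len=0.2995
  (v4,v8,v9) [+-+] → (1.10463, 0.276655, 1.2667)–(0.862076, 0.862076, 1.2667)  len=0.6337
  (v8,v12,v9) [--+] → (0.58542, 0.97668, 1.2667)–(0.862076, 0.862076, 1.2667)  len=0.2995
  (v9,v12,v13) [+-+] → (0.58542, 0.97668, 1.2667)–(0, 1.21924, 1.2667)  len=0.6337
  (v12,v16,v13) [--+] → (-0.276655, 1.10463, 1.2667)–(0, 1.21924, 1.2667)  len=0.2995
  (v13,v16,v17) [+-+] → (-0.276655, 1.10463, 1.2667)–(-0.862076, 0.862076, 1.2667)  len=0.6337
  (v16,v20,v17) [--+] → (-0.97668, 0.58542, 1.2667)–(-0.862076, 0.862076, 1.2667)  len=0.2995
  (v17,v20,v21) [+-+] → (-0.97668, 0.58542, 1.2667)–(-1.21924, 0, 1.2667)  len=0.6337
  (v20,v24,v21) [--+] → (-1.10463, -0.276655, 1.2667)–(-1.21924, 0, 1.2667)  len=0.2995
  (v21,v24,v25) [+-+] → (-1.10463, -0.276655, 1.2667)–(-0.862076, -0.862076, 1.2667)  len=0.6337
  (v24,v28,v25) [--+] → (-0.58542, -0.97668, 1.2667)–(-0.862076, -0.862076, 1.2667)  len=0.2995
  (v25,v28,v29) [+-+] → (-0.58542, -0.97668, 1.2667)–(0, -1.21924, 1.2667)  len=0.6337
  (v28,v32,v29) [--+] → (0.276655, -1.10463, 1.2667)–(0, -1.21924, 1.2667)  len=0.2995
  (v29,v32,v33) [+-+] → (0.276655, -1.10463, 1.2667)–(0.862076, -0.862076, 1.2667)  len=0.6337
  (v32,v3,v33) [--+] → (0.97668, -0.58542, 1.2667)–(0.862076, -0.862076, 1.2667)  len=0.2995
  (v33,v3,v4) [+-+] → (0.97668, -0.58542, 1.2667)–(1.21924, 0, 1.2667)  len=0.6337

Chained into 1 loop(s):
  loop 1: 16 segments, perimeter = 7.4651
Total perimeter = 7.465

loops=1 perimeter=7.465


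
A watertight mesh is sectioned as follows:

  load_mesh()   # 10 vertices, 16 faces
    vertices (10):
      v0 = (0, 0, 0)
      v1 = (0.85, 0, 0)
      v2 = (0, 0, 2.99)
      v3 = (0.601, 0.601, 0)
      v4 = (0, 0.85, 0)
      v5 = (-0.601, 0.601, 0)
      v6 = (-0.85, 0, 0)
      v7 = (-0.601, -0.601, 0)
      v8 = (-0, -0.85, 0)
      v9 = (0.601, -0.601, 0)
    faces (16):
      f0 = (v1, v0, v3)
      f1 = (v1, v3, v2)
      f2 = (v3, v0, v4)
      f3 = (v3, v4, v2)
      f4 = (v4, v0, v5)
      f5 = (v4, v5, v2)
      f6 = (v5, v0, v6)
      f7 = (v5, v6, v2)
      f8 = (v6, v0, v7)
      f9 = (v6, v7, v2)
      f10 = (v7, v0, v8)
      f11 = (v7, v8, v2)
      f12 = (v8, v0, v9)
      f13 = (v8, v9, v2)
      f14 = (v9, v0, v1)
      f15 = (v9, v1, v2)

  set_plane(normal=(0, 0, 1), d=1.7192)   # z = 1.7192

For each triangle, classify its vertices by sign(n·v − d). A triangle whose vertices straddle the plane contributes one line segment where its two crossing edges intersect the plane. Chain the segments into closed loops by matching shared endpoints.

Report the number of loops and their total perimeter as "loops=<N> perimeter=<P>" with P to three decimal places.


Straddling triangles (8 of 16):
  (v1,v3,v2) [--+] → (0.255435, 0.255435, 1.7192)–(0.361264, 0, 1.7192)  len=0.2765
  (v3,v4,v2) [--+] → (0, 0.361264, 1.7192)–(0.255435, 0.255435, 1.7192)  len=0.2765
  (v4,v5,v2) [--+] → (-0.255435, 0.255435, 1.7192)–(0, 0.361264, 1.7192)  len=0.2765
  (v5,v6,v2) [--+] → (-0.361264, 0, 1.7192)–(-0.255435, 0.255435, 1.7192)  len=0.2765
  (v6,v7,v2) [--+] → (-0.255435, -0.255435, 1.7192)–(-0.361264, 0, 1.7192)  len=0.2765
  (v7,v8,v2) [--+] → (0, -0.361264, 1.7192)–(-0.255435, -0.255435, 1.7192)  len=0.2765
  (v8,v9,v2) [--+] → (0.255435, -0.255435, 1.7192)–(0, -0.361264, 1.7192)  len=0.2765
  (v9,v1,v2) [--+] → (0.361264, 0, 1.7192)–(0.255435, -0.255435, 1.7192)  len=0.2765

Chained into 1 loop(s):
  loop 1: 8 segments, perimeter = 2.2119
Total perimeter = 2.212

loops=1 perimeter=2.212


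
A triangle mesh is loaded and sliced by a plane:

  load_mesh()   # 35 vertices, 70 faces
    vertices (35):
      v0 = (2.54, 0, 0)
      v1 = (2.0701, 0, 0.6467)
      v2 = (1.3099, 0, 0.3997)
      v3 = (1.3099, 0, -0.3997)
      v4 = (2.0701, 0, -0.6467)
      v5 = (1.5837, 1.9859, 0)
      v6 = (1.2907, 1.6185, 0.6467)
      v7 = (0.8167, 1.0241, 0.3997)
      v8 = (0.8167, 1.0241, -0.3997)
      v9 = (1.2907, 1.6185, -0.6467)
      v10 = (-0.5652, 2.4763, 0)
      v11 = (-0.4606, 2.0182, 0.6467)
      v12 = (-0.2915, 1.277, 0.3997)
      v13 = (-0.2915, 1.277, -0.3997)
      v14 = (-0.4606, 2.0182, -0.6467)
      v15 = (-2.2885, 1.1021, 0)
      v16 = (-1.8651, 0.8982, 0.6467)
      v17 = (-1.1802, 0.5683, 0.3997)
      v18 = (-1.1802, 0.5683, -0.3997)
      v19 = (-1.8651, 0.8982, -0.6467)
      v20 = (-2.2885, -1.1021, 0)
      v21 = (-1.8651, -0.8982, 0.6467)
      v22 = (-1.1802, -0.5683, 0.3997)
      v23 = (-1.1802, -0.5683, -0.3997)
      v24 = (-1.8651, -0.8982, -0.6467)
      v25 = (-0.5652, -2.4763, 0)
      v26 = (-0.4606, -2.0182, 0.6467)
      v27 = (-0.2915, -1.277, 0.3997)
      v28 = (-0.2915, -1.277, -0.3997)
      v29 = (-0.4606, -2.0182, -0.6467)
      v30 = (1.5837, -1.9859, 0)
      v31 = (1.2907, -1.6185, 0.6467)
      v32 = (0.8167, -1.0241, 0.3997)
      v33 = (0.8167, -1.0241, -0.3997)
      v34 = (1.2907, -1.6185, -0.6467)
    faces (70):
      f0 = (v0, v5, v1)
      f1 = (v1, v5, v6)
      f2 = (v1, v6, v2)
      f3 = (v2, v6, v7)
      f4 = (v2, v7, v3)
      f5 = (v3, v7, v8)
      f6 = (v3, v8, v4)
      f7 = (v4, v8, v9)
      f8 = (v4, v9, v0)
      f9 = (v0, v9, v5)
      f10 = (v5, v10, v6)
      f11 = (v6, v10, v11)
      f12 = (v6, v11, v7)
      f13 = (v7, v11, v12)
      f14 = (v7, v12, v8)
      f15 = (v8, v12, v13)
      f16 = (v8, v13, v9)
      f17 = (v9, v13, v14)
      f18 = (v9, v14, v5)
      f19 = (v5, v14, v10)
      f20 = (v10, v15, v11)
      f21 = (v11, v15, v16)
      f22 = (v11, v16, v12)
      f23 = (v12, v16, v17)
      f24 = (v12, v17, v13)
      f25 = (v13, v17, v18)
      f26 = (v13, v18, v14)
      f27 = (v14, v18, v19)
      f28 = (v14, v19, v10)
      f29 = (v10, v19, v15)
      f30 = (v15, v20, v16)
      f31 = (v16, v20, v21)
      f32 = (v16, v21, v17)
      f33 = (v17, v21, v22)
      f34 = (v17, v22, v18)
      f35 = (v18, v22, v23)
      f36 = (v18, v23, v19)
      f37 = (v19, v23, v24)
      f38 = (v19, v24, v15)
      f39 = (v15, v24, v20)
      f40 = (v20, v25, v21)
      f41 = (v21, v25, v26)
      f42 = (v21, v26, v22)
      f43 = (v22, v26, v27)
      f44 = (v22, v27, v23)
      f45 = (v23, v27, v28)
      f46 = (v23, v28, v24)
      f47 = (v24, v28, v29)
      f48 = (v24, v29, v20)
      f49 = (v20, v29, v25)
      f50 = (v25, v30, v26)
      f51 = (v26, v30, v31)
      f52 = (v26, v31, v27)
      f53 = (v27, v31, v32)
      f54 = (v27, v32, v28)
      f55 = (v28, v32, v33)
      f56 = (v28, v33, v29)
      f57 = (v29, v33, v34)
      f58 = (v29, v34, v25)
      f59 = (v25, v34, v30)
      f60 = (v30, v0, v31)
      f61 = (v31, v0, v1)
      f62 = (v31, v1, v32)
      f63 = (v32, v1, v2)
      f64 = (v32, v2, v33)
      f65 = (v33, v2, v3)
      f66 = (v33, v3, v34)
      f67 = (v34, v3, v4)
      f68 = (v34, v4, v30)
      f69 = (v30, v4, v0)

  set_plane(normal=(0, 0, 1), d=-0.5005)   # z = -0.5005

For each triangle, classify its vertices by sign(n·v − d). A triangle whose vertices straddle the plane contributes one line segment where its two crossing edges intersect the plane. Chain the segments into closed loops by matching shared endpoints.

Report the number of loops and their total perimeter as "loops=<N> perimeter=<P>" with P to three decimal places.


Straddling triangles (28 of 70):
  (v3,v8,v4) [++-] → (1.32821, 0.606168, -0.5005)–(1.62014, 0, -0.5005)  len=0.6728
  (v4,v8,v9) [-+-] → (1.32821, 0.606168, -0.5005)–(1.01014, 1.26667, -0.5005)  len=0.7331
  (v4,v9,v0) [--+] → (1.57313, 1.2526, -0.5005)–(2.17633, 0, -0.5005)  len=1.3903
  (v0,v9,v5) [+-+] → (1.57313, 1.2526, -0.5005)–(1.35694, 1.70156, -0.5005)  len=0.4983
  (v8,v13,v9) [++-] → (0.354191, 1.41637, -0.5005)–(1.01014, 1.26667, -0.5005)  len=0.6728
  (v9,v13,v14) [-+-] → (0.354191, 1.41637, -0.5005)–(-0.360509, 1.57948, -0.5005)  len=0.7331
  (v9,v14,v5) [--+] → (0.00155658, 2.0109, -0.5005)–(1.35694, 1.70156, -0.5005)  len=1.3902
  (v5,v14,v10) [+-+] → (0.00155658, 2.0109, -0.5005)–(-0.484247, 2.12176, -0.5005)  len=0.4983
  (v13,v18,v14) [++-] → (-0.886533, 1.16, -0.5005)–(-0.360509, 1.57948, -0.5005)  len=0.6728
  (v14,v18,v19) [-+-] → (-0.886533, 1.16, -0.5005)–(-1.45971, 0.702931, -0.5005)  len=0.7331
  (v14,v19,v10) [--+] → (-1.57123, 1.25496, -0.5005)–(-0.484247, 2.12176, -0.5005)  len=1.3903
  (v10,v19,v15) [+-+] → (-1.57123, 1.25496, -0.5005)–(-1.96082, 0.944296, -0.5005)  len=0.4983
  (v18,v23,v19) [++-] → (-1.45971, 0.0301745, -0.5005)–(-1.45971, 0.702931, -0.5005)  len=0.6728
  (v19,v23,v24) [-+-] → (-1.45971, 0.0301745, -0.5005)–(-1.45971, -0.702931, -0.5005)  len=0.7331
  (v19,v24,v15) [--+] → (-1.96082, -0.445991, -0.5005)–(-1.96082, 0.944296, -0.5005)  len=1.3903
  (v15,v24,v20) [+-+] → (-1.96082, -0.445991, -0.5005)–(-1.96082, -0.944296, -0.5005)  len=0.4983
  (v23,v28,v24) [++-] → (-0.933682, -1.12241, -0.5005)–(-1.45971, -0.702931, -0.5005)  len=0.6728
  (v24,v28,v29) [-+-] → (-0.933682, -1.12241, -0.5005)–(-0.360509, -1.57948, -0.5005)  len=0.7331
  (v24,v29,v20) [--+] → (-0.873835, -1.8111, -0.5005)–(-1.96082, -0.944296, -0.5005)  len=1.3903
  (v20,v29,v25) [+-+] → (-0.873835, -1.8111, -0.5005)–(-0.484247, -2.12176, -0.5005)  len=0.4983
  (v28,v33,v29) [++-] → (0.295437, -1.42979, -0.5005)–(-0.360509, -1.57948, -0.5005)  len=0.6728
  (v29,v33,v34) [-+-] → (0.295437, -1.42979, -0.5005)–(1.01014, -1.26667, -0.5005)  len=0.7331
  (v29,v34,v25) [--+] → (0.871135, -1.81242, -0.5005)–(-0.484247, -2.12176, -0.5005)  len=1.3902
  (v25,v34,v30) [+-+] → (0.871135, -1.81242, -0.5005)–(1.35694, -1.70156, -0.5005)  len=0.4983
  (v33,v3,v34) [++-] → (1.30206, -0.660505, -0.5005)–(1.01014, -1.26667, -0.5005)  len=0.6728
  (v34,v3,v4) [-+-] → (1.30206, -0.660505, -0.5005)–(1.62014, 0, -0.5005)  len=0.7331
  (v34,v4,v30) [--+] → (1.96014, -0.448954, -0.5005)–(1.35694, -1.70156, -0.5005)  len=1.3903
  (v30,v4,v0) [+-+] → (1.96014, -0.448954, -0.5005)–(2.17633, 0, -0.5005)  len=0.4983

Chained into 2 loop(s):
  loop 1: 14 segments, perimeter = 9.8413
  loop 2: 14 segments, perimeter = 13.2199
Total perimeter = 23.061

loops=2 perimeter=23.061


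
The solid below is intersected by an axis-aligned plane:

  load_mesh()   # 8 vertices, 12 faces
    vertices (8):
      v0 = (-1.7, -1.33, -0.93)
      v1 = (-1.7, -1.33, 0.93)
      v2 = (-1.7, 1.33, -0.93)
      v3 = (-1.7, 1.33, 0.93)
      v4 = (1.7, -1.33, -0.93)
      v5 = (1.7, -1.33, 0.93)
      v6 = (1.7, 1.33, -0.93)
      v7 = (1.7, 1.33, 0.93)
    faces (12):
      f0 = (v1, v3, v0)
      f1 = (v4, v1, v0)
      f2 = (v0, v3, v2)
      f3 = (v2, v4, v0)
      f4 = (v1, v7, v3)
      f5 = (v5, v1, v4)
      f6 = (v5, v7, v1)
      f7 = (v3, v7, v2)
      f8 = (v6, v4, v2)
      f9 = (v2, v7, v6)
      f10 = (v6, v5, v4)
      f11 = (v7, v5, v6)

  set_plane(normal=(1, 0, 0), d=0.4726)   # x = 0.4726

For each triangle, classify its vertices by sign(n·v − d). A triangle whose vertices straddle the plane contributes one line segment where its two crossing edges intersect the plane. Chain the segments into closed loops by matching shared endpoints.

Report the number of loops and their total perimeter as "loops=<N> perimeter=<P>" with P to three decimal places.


loops=1 perimeter=9.040

Straddling triangles (8 of 12):
  (v4,v1,v0) [+--] → (0.4726, -1.33, -0.25854)–(0.4726, -1.33, -0.93)  len=0.6715
  (v2,v4,v0) [-+-] → (0.4726, -0.36974, -0.93)–(0.4726, -1.33, -0.93)  len=0.9603
  (v1,v7,v3) [-+-] → (0.4726, 0.36974, 0.93)–(0.4726, 1.33, 0.93)  len=0.9603
  (v5,v1,v4) [+-+] → (0.4726, -1.33, 0.93)–(0.4726, -1.33, -0.25854)  len=1.1885
  (v5,v7,v1) [++-] → (0.4726, 0.36974, 0.93)–(0.4726, -1.33, 0.93)  len=1.6997
  (v3,v7,v2) [-+-] → (0.4726, 1.33, 0.93)–(0.4726, 1.33, 0.25854)  len=0.6715
  (v6,v4,v2) [++-] → (0.4726, -0.36974, -0.93)–(0.4726, 1.33, -0.93)  len=1.6997
  (v2,v7,v6) [-++] → (0.4726, 1.33, 0.25854)–(0.4726, 1.33, -0.93)  len=1.1885

Chained into 1 loop(s):
  loop 1: 8 segments, perimeter = 9.0400
Total perimeter = 9.040
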